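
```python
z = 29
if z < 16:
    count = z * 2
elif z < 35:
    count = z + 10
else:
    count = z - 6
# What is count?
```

Trace:
`z = 29` → z = 29
`if z < 16: ...` → z < 16 is False, z < 35 is True → count = 39
So count = 39

Answer: 39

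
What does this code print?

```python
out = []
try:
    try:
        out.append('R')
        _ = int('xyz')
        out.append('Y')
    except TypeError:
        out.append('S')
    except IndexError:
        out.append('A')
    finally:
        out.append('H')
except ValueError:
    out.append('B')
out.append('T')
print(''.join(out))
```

Execution trace: 'R' (try body) → 'H' (finally) → 'B' (outer except ValueError) → 'T' (after the try/except). Output: RHBT

Answer: RHBT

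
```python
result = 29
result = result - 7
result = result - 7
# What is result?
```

Trace:
`result = 29` → result = 29
`result = result - 7` → result = 22
`result = result - 7` → result = 15
So result = 15

Answer: 15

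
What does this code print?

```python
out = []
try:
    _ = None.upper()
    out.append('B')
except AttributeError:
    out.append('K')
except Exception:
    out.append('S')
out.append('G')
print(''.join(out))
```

Execution trace: 'K' (except AttributeError) → 'G' (after the try/except). Output: KG

Answer: KG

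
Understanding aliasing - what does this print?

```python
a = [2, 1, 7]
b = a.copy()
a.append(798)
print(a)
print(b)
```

Key concept: list.copy() creates independent copy.
Step by step:
`a = [2, 1, 7]` → a = [2, 1, 7]
`b = a.copy()` → b = [2, 1, 7]
`a.append(798)` → a = [2, 1, 7, 798]
`print(a)` → prints [2, 1, 7, 798]
`print(b)` → prints [2, 1, 7]

Answer:
[2, 1, 7, 798]
[2, 1, 7]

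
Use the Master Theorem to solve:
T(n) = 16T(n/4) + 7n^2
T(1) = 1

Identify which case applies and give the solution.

a=16, b=4, f(n)=7n^2. log_4(16) = 2. Since c=2 = 2, Case 2 applies: T(n) = Θ(n^log_b(a) · log n) = O(n^2 log n).

Answer: O(n^2 log n) - Case 2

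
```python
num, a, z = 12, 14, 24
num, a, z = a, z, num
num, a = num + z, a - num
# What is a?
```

Trace:
`num, a, z = 12, 14, 24` → num = 12; a = 14; z = 24
`num, a, z = a, z, num` → num = 14; a = 24; z = 12
`num, a = num + z, a - num` → num = 26; a = 10
So a = 10

Answer: 10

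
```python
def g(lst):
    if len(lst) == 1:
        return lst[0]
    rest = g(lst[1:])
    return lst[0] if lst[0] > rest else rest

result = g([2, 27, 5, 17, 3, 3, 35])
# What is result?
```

Recursive max over [2, 27, 5, 17, 3, 3, 35] = 35

Answer: 35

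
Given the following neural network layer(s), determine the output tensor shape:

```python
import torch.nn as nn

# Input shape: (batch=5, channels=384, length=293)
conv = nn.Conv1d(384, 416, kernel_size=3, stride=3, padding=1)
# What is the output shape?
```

Input: (5, 384, 293) -> Output: (5, 416, 98)

Answer: (5, 416, 98)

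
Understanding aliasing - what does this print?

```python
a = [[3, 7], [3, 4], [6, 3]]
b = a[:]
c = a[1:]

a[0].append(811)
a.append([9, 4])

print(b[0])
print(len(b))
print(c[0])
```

Key concept: slice with nested mutation.
Step by step:
`a = [[3, 7], [3, 4], [6, 3]]` → a = [[3, 7], [3, 4], [6, 3]]
`b = a[:]` → b = [[3, 7], [3, 4], [6, 3]]
`c = a[1:]` → c = [[3, 4], [6, 3]]
`a[0].append(811)` → a = [[3, 7, 811], [3, 4], [6, 3]]; b = [[3, 7, 811], [3, 4], [6, 3]]
`a.append([9, 4])` → a = [[3, 7, 811], [3, 4], [6, 3], [9, 4]]
`print(b[0])` → prints [3, 7, 811]
`print(len(b))` → prints 3
`print(c[0])` → prints [3, 4]

Answer:
[3, 7, 811]
3
[3, 4]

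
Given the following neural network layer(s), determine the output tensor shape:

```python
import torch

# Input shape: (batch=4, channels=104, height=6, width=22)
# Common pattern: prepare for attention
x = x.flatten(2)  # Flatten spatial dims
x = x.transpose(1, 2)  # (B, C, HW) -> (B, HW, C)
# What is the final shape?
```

Input: (4, 104, 6, 22) -> after flatten(2): (4, 104, 132) -> Output: (4, 132, 104)

Answer: (4, 132, 104)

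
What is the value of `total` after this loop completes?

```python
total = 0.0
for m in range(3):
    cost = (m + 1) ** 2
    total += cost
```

Sum of squared losses 1² + 2² + ... + 3²
`total` takes the values: 0.0 → 1.0 → 5.0 → 14.0

Answer: 14.0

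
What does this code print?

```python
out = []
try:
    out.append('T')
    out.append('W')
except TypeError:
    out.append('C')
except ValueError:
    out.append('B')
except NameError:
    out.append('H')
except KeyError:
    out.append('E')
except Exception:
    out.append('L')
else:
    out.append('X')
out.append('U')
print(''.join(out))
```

Execution trace: 'T' (try body) → 'W' (try body, no exception) → 'X' (else) → 'U' (after the try/except). Output: TWXU

Answer: TWXU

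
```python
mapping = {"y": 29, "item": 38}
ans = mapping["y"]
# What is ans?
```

Trace:
`mapping = {"y": 29, "item": 38}` → mapping = {'y': 29, 'item': 38}
`ans = mapping["y"]` → ans = 29
So ans = 29

Answer: 29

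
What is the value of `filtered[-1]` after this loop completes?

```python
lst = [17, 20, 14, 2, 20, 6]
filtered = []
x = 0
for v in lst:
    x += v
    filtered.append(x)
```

Cumulative sum ends at 79
`filtered` takes the values: [] → [17] → [17, 37] → [17, 37, 51] → [17, 37, 51, 53] → [17, 37, 51, 53, 73] → [17, 37, 51, 53, 73, 79]
So `filtered[-1]` = 79

Answer: 79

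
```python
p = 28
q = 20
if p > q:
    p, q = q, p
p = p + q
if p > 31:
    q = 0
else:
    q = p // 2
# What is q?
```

Trace:
`p = 28` → p = 28
`q = 20` → q = 20
`if p > q: ...` → p > q is True → p = 20; q = 28
`p = p + q` → p = 48
`if p > 31: ...` → p > 31 is True → q = 0
So q = 0

Answer: 0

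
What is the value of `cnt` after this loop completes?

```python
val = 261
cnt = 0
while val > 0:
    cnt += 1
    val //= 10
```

Count digits by repeated division by 10
`cnt` takes the values: 0 → 1 → 2 → 3

Answer: 3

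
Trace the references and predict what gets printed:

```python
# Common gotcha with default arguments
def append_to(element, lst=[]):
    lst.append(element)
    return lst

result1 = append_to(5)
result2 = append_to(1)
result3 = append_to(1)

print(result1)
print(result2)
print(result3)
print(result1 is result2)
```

Key concept: mutable default argument gotcha.
Step by step:
`result1 = append_to(5)` → result1 = [5]
`result2 = append_to(1)` → result1 = [5, 1] (same object as result2); result2 = [5, 1] (same object as result1)
`result3 = append_to(1)` → result1 = [5, 1, 1] (same object as result2, result3); result2 = [5, 1, 1] (same object as result1, result3); result3 = [5, 1, 1] (same object as result1, result2)
`print(result1)` → prints [5, 1, 1]
`print(result2)` → prints [5, 1, 1]
`print(result3)` → prints [5, 1, 1]
`print(result1 is result2)` → prints True

Answer:
[5, 1, 1]
[5, 1, 1]
[5, 1, 1]
True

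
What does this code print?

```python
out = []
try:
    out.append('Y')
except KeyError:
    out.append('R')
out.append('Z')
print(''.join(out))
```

Execution trace: 'Y' (try body, no exception) → 'Z' (after the try/except). Output: YZ

Answer: YZ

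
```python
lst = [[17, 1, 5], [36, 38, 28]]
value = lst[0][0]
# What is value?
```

Trace:
`lst = [[17, 1, 5], [36, 38, 28]]` → lst = [[17, 1, 5], [36, 38, 28]]
`value = lst[0][0]` → value = 17
So value = 17

Answer: 17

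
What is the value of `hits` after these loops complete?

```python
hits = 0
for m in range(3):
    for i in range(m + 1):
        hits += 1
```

Triangle: 1 + 2 + ... + 3
`hits` takes the values: 0 → 1 → 2 → 3 → 4 → 5 → 6

Answer: 6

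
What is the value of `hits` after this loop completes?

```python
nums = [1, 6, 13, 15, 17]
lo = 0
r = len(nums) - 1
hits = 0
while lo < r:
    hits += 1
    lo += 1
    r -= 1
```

Iterations until pointers meet (list length 5)
`hits` takes the values: 0 → 1 → 2

Answer: 2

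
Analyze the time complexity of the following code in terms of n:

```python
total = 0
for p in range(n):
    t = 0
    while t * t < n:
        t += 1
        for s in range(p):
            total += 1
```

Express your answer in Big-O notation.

Each loop level contributes: n × √n × n. Multiplying the contributions gives O(n^2√n).

Answer: O(n^2√n)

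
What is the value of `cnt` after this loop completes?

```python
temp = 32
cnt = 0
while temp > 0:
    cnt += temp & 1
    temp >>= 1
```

Count set bits in 32 (binary: 0b100000)
`cnt` takes the values: 0 → 1

Answer: 1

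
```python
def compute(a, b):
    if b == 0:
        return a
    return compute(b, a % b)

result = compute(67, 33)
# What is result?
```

compute(67, 33) -> compute(33, 1) -> compute(1, 0) -> 1

Answer: 1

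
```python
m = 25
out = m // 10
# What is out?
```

Trace:
`m = 25` → m = 25
`out = m // 10` → out = 2
So out = 2

Answer: 2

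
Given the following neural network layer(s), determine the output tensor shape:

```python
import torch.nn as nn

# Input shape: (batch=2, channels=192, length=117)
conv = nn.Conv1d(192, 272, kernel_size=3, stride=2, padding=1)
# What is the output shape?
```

Input: (2, 192, 117) -> Output: (2, 272, 59)

Answer: (2, 272, 59)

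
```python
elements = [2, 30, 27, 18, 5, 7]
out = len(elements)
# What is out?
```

Trace:
`elements = [2, 30, 27, 18, 5, 7]` → elements = [2, 30, 27, 18, 5, 7]
`out = len(elements)` → out = 6
So out = 6

Answer: 6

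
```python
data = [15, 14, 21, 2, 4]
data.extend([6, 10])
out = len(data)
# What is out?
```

Trace:
`data = [15, 14, 21, 2, 4]` → data = [15, 14, 21, 2, 4]
`data.extend([6, 10])` → data = [15, 14, 21, 2, 4, 6, 10]
`out = len(data)` → out = 7
So out = 7

Answer: 7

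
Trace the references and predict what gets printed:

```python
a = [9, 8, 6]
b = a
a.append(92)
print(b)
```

Key concept: basic list aliasing.
Step by step:
`a = [9, 8, 6]` → a = [9, 8, 6]
`b = a` → b = [9, 8, 6] (same object as a)
`a.append(92)` → a = [9, 8, 6, 92] (same object as b); b = [9, 8, 6, 92] (same object as a)
`print(b)` → prints [9, 8, 6, 92]

Answer: [9, 8, 6, 92]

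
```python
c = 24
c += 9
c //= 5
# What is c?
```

Trace:
`c = 24` → c = 24
`c += 9` → c = 33
`c //= 5` → c = 6
So c = 6

Answer: 6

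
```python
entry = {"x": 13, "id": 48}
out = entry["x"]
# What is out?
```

Trace:
`entry = {"x": 13, "id": 48}` → entry = {'x': 13, 'id': 48}
`out = entry["x"]` → out = 13
So out = 13

Answer: 13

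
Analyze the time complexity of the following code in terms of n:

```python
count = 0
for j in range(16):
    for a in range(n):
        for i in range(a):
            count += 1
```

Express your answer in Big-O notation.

Each loop level contributes: 1 × n × n. Multiplying the contributions gives O(n^2).

Answer: O(n^2)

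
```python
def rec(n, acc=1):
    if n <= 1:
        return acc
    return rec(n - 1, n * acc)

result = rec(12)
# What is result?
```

Accumulator trace (n, acc): (12, 1) -> (11, 12) -> (10, 132) -> (9, 1320) -> (8, 11880) -> (7, 95040) -> (6, 665280) -> (5, 3991680) -> (4, 19958400) -> (3, 79833600) -> (2, 239500800) -> (1, 479001600) -> return 479001600

Answer: 479001600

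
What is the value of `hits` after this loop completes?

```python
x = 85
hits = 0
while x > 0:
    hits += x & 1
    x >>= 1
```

Count set bits in 85 (binary: 0b1010101)
`hits` takes the values: 0 → 1 → 2 → 3 → 4

Answer: 4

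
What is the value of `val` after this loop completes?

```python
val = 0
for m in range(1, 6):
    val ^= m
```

XOR of 1 to 5
`val` takes the values: 0 → 1 → 3 → 0 → 4 → 1

Answer: 1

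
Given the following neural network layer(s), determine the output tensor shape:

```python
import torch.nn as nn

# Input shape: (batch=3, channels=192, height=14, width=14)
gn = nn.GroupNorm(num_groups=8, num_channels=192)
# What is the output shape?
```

Input: (3, 192, 14, 14) -> Output: (3, 192, 14, 14)

Answer: (3, 192, 14, 14)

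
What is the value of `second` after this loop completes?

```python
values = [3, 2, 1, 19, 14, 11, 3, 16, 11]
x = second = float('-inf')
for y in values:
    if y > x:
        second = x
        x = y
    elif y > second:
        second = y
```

Second largest (with repeats) in [3, 2, 1, 19, 14, 11, 3, 16, 11]
`second` takes the values: -inf → 2 → 3 → 14 → 16

Answer: 16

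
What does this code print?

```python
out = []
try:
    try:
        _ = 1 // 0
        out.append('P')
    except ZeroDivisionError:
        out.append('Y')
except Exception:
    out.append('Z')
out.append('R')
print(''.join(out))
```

Execution trace: 'Y' (inner except ZeroDivisionError) → 'R' (after the try/except). Output: YR

Answer: YR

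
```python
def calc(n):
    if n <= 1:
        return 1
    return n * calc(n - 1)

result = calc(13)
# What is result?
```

calc(13) = 13 * 12 * 11 * 10 * 9 * 8 * 7 * 6 * 5 * 4 * 3 * 2 * 1 = 6227020800

Answer: 6227020800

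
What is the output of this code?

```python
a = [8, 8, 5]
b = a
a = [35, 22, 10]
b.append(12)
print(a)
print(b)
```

Key concept: rebinding vs mutation: a is rebound to a new list, b still points at the original.
Step by step:
`a = [8, 8, 5]` → a = [8, 8, 5]
`b = a` → b = [8, 8, 5] (same object as a)
`a = [35, 22, 10]` → a = [35, 22, 10]
`b.append(12)` → b = [8, 8, 5, 12]
`print(a)` → prints [35, 22, 10]
`print(b)` → prints [8, 8, 5, 12]

Answer:
[35, 22, 10]
[8, 8, 5, 12]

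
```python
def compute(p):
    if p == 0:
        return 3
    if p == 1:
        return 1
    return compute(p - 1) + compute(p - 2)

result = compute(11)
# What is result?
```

Build up from base cases: compute(0)=3, compute(1)=1, compute(2)=4, compute(3)=5, compute(4)=9, compute(5)=14, compute(6)=23, ..., compute(11)=254

Answer: 254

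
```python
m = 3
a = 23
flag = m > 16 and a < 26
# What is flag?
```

Trace:
`m = 3` → m = 3
`a = 23` → a = 23
`flag = m > 16 and a < 26` → flag = False
So flag = False

Answer: False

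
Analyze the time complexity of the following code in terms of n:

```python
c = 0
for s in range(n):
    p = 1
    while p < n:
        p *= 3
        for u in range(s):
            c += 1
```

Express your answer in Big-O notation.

Each loop level contributes: n × log n × n. Multiplying the contributions gives O(n^2 log n).

Answer: O(n^2 log n)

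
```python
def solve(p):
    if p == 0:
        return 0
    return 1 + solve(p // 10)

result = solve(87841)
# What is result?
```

Count of digits of 87841: 5

Answer: 5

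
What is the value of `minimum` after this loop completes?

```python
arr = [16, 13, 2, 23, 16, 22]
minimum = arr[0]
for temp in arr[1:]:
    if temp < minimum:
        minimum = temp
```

Minimum of [16, 13, 2, 23, 16, 22]
`minimum` takes the values: 16 → 13 → 2

Answer: 2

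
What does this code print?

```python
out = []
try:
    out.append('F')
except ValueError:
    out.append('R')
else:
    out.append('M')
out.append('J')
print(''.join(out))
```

Execution trace: 'F' (try body, no exception) → 'M' (else) → 'J' (after the try/except). Output: FMJ

Answer: FMJ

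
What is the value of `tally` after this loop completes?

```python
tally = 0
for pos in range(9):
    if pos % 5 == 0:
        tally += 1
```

Count numbers divisible by 5 in range(9)
`tally` takes the values: 0 → 1 → 2

Answer: 2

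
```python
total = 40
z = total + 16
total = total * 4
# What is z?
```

Trace:
`total = 40` → total = 40
`z = total + 16` → z = 56
`total = total * 4` → total = 160
So z = 56

Answer: 56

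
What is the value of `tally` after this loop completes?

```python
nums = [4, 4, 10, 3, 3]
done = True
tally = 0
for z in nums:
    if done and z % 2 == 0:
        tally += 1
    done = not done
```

Count even values at even positions
`tally` takes the values: 0 → 1 → 2

Answer: 2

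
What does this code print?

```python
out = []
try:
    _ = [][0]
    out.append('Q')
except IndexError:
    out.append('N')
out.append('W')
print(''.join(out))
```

Execution trace: 'N' (except IndexError) → 'W' (after the try/except). Output: NW

Answer: NW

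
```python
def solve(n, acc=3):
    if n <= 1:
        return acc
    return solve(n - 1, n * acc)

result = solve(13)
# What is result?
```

Accumulator trace (n, acc): (13, 3) -> (12, 39) -> (11, 468) -> (10, 5148) -> (9, 51480) -> (8, 463320) -> (7, 3706560) -> (6, 25945920) -> (5, 155675520) -> (4, 778377600) -> (3, 3113510400) -> (2, 9340531200) -> (1, 18681062400) -> return 18681062400

Answer: 18681062400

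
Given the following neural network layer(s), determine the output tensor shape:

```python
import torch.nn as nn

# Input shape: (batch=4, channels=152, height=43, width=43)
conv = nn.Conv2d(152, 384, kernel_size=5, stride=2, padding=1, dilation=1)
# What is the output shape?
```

Input: (4, 152, 43, 43) -> Output: (4, 384, 21, 21)

Answer: (4, 384, 21, 21)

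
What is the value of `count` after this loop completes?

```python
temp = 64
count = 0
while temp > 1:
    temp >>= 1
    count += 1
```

Count right shifts until 1
`count` takes the values: 0 → 1 → 2 → 3 → 4 → 5 → 6

Answer: 6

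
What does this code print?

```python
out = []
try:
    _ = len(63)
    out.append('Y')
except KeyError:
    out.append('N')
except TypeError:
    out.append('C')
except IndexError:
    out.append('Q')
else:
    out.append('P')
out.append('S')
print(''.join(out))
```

Execution trace: 'C' (except TypeError) → 'S' (after the try/except). Output: CS

Answer: CS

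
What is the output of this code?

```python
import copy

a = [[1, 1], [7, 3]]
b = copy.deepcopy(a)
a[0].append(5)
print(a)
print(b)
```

Key concept: deep copy is fully independent.
Step by step:
`a = [[1, 1], [7, 3]]` → a = [[1, 1], [7, 3]]
`b = copy.deepcopy(a)` → b = [[1, 1], [7, 3]]
`a[0].append(5)` → a = [[1, 1, 5], [7, 3]]
`print(a)` → prints [[1, 1, 5], [7, 3]]
`print(b)` → prints [[1, 1], [7, 3]]

Answer:
[[1, 1, 5], [7, 3]]
[[1, 1], [7, 3]]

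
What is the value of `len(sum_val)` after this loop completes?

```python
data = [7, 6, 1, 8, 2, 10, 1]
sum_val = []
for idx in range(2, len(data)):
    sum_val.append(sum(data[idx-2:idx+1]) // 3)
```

Number of 3-element averages
`sum_val` takes the values: [] → [4] → [4, 5] → [4, 5, 3] → [4, 5, 3, 6] → [4, 5, 3, 6, 4]
So `len(sum_val)` = 5

Answer: 5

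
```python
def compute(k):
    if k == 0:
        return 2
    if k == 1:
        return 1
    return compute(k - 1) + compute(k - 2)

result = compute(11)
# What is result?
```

Build up from base cases: compute(0)=2, compute(1)=1, compute(2)=3, compute(3)=4, compute(4)=7, compute(5)=11, compute(6)=18, ..., compute(11)=199

Answer: 199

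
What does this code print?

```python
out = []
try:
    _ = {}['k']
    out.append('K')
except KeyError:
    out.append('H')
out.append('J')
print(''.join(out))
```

Execution trace: 'H' (except KeyError) → 'J' (after the try/except). Output: HJ

Answer: HJ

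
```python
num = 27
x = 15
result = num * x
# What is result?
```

Trace:
`num = 27` → num = 27
`x = 15` → x = 15
`result = num * x` → result = 405
So result = 405

Answer: 405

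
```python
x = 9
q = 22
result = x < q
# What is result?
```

Trace:
`x = 9` → x = 9
`q = 22` → q = 22
`result = x < q` → result = True
So result = True

Answer: True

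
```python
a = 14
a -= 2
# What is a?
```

Trace:
`a = 14` → a = 14
`a -= 2` → a = 12
So a = 12

Answer: 12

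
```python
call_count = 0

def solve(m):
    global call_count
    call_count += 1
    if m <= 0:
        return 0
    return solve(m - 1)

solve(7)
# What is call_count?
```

Linear recursion stepping by 1: 8 calls from m=7 down to ≤0.

Answer: 8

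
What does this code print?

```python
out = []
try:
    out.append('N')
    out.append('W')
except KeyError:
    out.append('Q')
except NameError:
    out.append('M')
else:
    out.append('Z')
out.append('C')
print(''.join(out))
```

Execution trace: 'N' (try body) → 'W' (try body, no exception) → 'Z' (else) → 'C' (after the try/except). Output: NWZC

Answer: NWZC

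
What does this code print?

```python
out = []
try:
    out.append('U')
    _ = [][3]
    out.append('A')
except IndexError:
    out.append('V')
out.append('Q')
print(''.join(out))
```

Execution trace: 'U' (try body) → 'V' (except IndexError) → 'Q' (after the try/except). Output: UVQ

Answer: UVQ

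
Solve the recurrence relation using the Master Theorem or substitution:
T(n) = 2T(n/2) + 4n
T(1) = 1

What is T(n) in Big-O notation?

By Master Theorem: a=2, b=2, f(n)=4n. Since log_2(2) = 1 and f(n) = Θ(n^1), Case 2 applies. T(n) = O(n log n).

Answer: O(n log n)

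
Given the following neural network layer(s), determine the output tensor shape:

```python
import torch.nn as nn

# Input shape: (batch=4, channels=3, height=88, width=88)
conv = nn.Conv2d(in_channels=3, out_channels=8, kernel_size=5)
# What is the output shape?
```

Input: (4, 3, 88, 88) -> Output: (4, 8, 84, 84)

Answer: (4, 8, 84, 84)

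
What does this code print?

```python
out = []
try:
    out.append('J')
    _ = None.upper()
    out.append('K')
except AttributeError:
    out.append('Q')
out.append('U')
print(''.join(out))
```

Execution trace: 'J' (try body) → 'Q' (except AttributeError) → 'U' (after the try/except). Output: JQU

Answer: JQU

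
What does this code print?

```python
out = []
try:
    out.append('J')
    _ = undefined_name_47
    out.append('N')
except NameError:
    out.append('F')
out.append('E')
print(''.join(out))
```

Execution trace: 'J' (try body) → 'F' (except NameError) → 'E' (after the try/except). Output: JFE

Answer: JFE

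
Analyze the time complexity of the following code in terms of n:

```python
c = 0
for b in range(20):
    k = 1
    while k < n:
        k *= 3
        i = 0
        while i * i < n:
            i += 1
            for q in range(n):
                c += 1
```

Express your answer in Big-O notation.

Each loop level contributes: 1 × log n × √n × n. Multiplying the contributions gives O(n√n log n).

Answer: O(n√n log n)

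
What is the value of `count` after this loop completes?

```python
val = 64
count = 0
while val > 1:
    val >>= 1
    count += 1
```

Count right shifts until 1
`count` takes the values: 0 → 1 → 2 → 3 → 4 → 5 → 6

Answer: 6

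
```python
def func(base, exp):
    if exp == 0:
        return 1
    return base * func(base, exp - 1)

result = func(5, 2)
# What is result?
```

func(5, 2) = 5 * 5 = 25

Answer: 25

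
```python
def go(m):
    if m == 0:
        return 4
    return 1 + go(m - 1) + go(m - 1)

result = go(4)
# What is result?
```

go(m) = 1 + 2·go(m-1), go(0)=4. Closed form: (4+1)·2^4 - 1 = 79.

Answer: 79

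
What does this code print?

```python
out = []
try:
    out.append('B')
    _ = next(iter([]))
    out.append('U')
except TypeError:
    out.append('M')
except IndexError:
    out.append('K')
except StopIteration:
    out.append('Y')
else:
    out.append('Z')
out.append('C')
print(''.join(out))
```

Execution trace: 'B' (try body) → 'Y' (except StopIteration) → 'C' (after the try/except). Output: BYC

Answer: BYC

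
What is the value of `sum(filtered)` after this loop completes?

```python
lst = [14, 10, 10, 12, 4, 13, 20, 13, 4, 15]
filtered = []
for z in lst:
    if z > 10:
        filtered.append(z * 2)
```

Sum of doubled values > 10
`filtered` takes the values: [] → [28] → [28, 24] → [28, 24, 26] → [28, 24, 26, 40] → [28, 24, 26, 40, 26] → [28, 24, 26, 40, 26, 30]
So `sum(filtered)` = 174

Answer: 174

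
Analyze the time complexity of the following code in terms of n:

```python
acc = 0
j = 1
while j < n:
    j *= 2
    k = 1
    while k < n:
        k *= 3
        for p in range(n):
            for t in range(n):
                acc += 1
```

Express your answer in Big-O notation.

Each loop level contributes: log n × log n × n × n. Multiplying the contributions gives O(n^2 log² n).

Answer: O(n^2 log² n)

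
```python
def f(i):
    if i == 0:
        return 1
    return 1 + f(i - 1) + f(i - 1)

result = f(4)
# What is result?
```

f(i) = 1 + 2·f(i-1), f(0)=1. Closed form: (1+1)·2^4 - 1 = 31.

Answer: 31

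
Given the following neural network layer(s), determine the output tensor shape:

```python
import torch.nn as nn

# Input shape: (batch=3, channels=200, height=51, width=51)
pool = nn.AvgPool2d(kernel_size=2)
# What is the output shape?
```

Input: (3, 200, 51, 51) -> Output: (3, 200, 25, 25)

Answer: (3, 200, 25, 25)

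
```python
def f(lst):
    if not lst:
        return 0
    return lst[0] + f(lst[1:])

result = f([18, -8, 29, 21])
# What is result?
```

18 + (-8) + 29 + 21 + 0 = 60

Answer: 60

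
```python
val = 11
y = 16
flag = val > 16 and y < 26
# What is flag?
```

Trace:
`val = 11` → val = 11
`y = 16` → y = 16
`flag = val > 16 and y < 26` → flag = False
So flag = False

Answer: False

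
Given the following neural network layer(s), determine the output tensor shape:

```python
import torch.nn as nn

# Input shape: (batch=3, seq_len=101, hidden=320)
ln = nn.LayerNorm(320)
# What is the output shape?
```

Input: (3, 101, 320) -> Output: (3, 101, 320)

Answer: (3, 101, 320)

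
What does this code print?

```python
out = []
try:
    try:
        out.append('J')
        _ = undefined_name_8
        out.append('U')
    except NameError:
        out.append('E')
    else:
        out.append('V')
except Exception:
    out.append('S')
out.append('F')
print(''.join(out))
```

Execution trace: 'J' (inner try body) → 'E' (inner except NameError) → 'F' (after the try/except). Output: JEF

Answer: JEF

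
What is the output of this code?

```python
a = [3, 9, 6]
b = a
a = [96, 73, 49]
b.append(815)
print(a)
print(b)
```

Key concept: rebinding vs mutation: a is rebound to a new list, b still points at the original.
Step by step:
`a = [3, 9, 6]` → a = [3, 9, 6]
`b = a` → b = [3, 9, 6] (same object as a)
`a = [96, 73, 49]` → a = [96, 73, 49]
`b.append(815)` → b = [3, 9, 6, 815]
`print(a)` → prints [96, 73, 49]
`print(b)` → prints [3, 9, 6, 815]

Answer:
[96, 73, 49]
[3, 9, 6, 815]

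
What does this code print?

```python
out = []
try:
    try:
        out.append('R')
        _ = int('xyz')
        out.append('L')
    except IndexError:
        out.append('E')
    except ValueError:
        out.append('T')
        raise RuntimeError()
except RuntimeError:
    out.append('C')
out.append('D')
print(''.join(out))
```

Execution trace: 'R' (inner try body) → 'T' (inner except ValueError) → 'C' (outer except RuntimeError) → 'D' (after the try/except). Output: RTCD

Answer: RTCD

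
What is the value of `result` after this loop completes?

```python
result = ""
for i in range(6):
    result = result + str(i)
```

Concatenate digits 0 to 5
`result` takes the values: "" → "0" → "01" → "012" → "0123" → "01234" → "012345"

Answer: "012345"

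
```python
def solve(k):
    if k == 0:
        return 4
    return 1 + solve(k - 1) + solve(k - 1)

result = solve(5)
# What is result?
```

solve(k) = 1 + 2·solve(k-1), solve(0)=4. Closed form: (4+1)·2^5 - 1 = 159.

Answer: 159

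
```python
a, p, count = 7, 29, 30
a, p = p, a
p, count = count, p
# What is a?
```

Trace:
`a, p, count = 7, 29, 30` → a = 7; p = 29; count = 30
`a, p = p, a` → a = 29; p = 7
`p, count = count, p` → p = 30; count = 7
So a = 29

Answer: 29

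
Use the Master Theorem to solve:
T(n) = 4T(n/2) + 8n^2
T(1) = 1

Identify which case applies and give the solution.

a=4, b=2, f(n)=8n^2. log_2(4) = 2. Since c=2 = 2, Case 2 applies: T(n) = Θ(n^log_b(a) · log n) = O(n^2 log n).

Answer: O(n^2 log n) - Case 2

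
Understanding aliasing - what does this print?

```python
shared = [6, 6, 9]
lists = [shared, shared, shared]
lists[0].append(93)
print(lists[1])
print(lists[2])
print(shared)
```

Key concept: list of same reference.
Step by step:
`shared = [6, 6, 9]` → shared = [6, 6, 9]
`lists = [shared, shared, shared]` → lists = [[6, 6, 9], [6, 6, 9], [6, 6, 9]]
`lists[0].append(93)` → shared = [6, 6, 9, 93]; lists = [[6, 6, 9, 93], [6, 6, 9, 93], [6, 6, 9, 93]]
`print(lists[1])` → prints [6, 6, 9, 93]
`print(lists[2])` → prints [6, 6, 9, 93]
`print(shared)` → prints [6, 6, 9, 93]

Answer:
[6, 6, 9, 93]
[6, 6, 9, 93]
[6, 6, 9, 93]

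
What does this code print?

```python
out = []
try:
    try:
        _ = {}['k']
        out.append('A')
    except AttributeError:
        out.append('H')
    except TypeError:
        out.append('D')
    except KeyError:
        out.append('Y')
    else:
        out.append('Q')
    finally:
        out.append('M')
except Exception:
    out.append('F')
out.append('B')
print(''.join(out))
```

Execution trace: 'Y' (inner except KeyError) → 'M' (inner finally) → 'B' (after the try/except). Output: YMB

Answer: YMB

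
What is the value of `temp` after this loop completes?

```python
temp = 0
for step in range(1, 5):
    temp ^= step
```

XOR of 1 to 4
`temp` takes the values: 0 → 1 → 3 → 0 → 4

Answer: 4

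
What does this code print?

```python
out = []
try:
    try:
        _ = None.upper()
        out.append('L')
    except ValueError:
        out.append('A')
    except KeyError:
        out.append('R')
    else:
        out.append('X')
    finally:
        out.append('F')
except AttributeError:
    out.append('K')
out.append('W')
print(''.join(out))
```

Execution trace: 'F' (finally) → 'K' (outer except AttributeError) → 'W' (after the try/except). Output: FKW

Answer: FKW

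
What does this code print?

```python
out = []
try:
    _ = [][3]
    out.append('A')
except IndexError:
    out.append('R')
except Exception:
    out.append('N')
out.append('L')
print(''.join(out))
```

Execution trace: 'R' (except IndexError) → 'L' (after the try/except). Output: RL

Answer: RL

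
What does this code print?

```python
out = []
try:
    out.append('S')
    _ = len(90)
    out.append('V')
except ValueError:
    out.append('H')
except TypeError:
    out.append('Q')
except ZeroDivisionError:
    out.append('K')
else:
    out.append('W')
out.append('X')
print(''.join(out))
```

Execution trace: 'S' (try body) → 'Q' (except TypeError) → 'X' (after the try/except). Output: SQX

Answer: SQX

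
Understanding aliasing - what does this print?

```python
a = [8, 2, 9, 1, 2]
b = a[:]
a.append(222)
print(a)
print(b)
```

Key concept: slice [:] creates copy.
Step by step:
`a = [8, 2, 9, 1, 2]` → a = [8, 2, 9, 1, 2]
`b = a[:]` → b = [8, 2, 9, 1, 2]
`a.append(222)` → a = [8, 2, 9, 1, 2, 222]
`print(a)` → prints [8, 2, 9, 1, 2, 222]
`print(b)` → prints [8, 2, 9, 1, 2]

Answer:
[8, 2, 9, 1, 2, 222]
[8, 2, 9, 1, 2]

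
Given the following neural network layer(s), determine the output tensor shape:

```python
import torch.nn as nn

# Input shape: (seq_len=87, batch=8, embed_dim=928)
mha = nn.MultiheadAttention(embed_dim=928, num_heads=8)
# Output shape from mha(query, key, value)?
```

Input: (87, 8, 928) -> Output: (87, 8, 928)

Answer: (87, 8, 928)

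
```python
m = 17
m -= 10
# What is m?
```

Trace:
`m = 17` → m = 17
`m -= 10` → m = 7
So m = 7

Answer: 7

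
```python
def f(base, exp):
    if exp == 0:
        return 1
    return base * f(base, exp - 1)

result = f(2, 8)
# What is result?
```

f(2, 8) = 2 * 2 * 2 * 2 * 2 * 2 * 2 * 2 = 256

Answer: 256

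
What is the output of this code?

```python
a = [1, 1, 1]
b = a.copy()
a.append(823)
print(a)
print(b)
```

Key concept: list.copy() creates independent copy.
Step by step:
`a = [1, 1, 1]` → a = [1, 1, 1]
`b = a.copy()` → b = [1, 1, 1]
`a.append(823)` → a = [1, 1, 1, 823]
`print(a)` → prints [1, 1, 1, 823]
`print(b)` → prints [1, 1, 1]

Answer:
[1, 1, 1, 823]
[1, 1, 1]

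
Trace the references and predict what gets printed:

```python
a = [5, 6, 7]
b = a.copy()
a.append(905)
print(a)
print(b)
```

Key concept: list.copy() creates independent copy.
Step by step:
`a = [5, 6, 7]` → a = [5, 6, 7]
`b = a.copy()` → b = [5, 6, 7]
`a.append(905)` → a = [5, 6, 7, 905]
`print(a)` → prints [5, 6, 7, 905]
`print(b)` → prints [5, 6, 7]

Answer:
[5, 6, 7, 905]
[5, 6, 7]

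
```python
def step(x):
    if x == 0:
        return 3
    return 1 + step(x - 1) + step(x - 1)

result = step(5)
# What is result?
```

step(x) = 1 + 2·step(x-1), step(0)=3. Closed form: (3+1)·2^5 - 1 = 127.

Answer: 127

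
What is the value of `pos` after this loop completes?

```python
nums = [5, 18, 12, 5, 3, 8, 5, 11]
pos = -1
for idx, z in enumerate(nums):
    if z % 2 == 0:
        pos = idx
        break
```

First even number index in [5, 18, 12, 5, 3, 8, 5, 11]
`pos` takes the values: -1 → 1

Answer: 1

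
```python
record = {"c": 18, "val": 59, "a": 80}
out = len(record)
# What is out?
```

Trace:
`record = {"c": 18, "val": 59, "a": 80}` → record = {'c': 18, 'val': 59, 'a': 80}
`out = len(record)` → out = 3
So out = 3

Answer: 3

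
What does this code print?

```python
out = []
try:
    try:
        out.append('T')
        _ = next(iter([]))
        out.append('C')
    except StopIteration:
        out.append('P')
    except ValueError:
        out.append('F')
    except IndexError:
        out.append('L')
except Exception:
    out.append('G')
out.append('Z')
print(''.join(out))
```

Execution trace: 'T' (inner try body) → 'P' (inner except StopIteration) → 'Z' (after the try/except). Output: TPZ

Answer: TPZ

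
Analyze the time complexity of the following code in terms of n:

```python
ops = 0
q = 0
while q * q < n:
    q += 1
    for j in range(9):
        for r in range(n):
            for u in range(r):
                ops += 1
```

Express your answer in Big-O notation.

Each loop level contributes: √n × 1 × n × n. Multiplying the contributions gives O(n^2√n).

Answer: O(n^2√n)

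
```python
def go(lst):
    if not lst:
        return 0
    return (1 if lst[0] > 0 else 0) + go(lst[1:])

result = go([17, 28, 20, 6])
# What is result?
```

Count of positive elements in [17, 28, 20, 6] = 4

Answer: 4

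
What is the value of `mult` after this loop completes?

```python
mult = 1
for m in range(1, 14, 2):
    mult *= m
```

Product of 1, 3, 5, ... up to 13
`mult` takes the values: 1 → 3 → 15 → 105 → 945 → 10395 → 135135

Answer: 135135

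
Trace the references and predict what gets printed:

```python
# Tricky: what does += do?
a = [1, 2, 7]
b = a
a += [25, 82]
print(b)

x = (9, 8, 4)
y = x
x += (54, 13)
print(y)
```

Key concept: += behavior differs for mutable vs immutable.
Step by step:
`a = [1, 2, 7]` → a = [1, 2, 7]
`b = a` → b = [1, 2, 7] (same object as a)
`a += [25, 82]` → a = [1, 2, 7, 25, 82] (same object as b); b = [1, 2, 7, 25, 82] (same object as a)
`print(b)` → prints [1, 2, 7, 25, 82]
`x = (9, 8, 4)` → x = (9, 8, 4)
`y = x` → y = (9, 8, 4)
`x += (54, 13)` → x = (9, 8, 4, 54, 13)
`print(y)` → prints (9, 8, 4)

Answer:
[1, 2, 7, 25, 82]
(9, 8, 4)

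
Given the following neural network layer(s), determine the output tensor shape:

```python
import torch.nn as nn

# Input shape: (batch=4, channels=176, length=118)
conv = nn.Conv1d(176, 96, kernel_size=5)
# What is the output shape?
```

Input: (4, 176, 118) -> Output: (4, 96, 114)

Answer: (4, 96, 114)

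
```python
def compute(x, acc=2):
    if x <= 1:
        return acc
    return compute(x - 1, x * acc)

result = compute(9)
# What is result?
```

Accumulator trace (n, acc): (9, 2) -> (8, 18) -> (7, 144) -> (6, 1008) -> (5, 6048) -> (4, 30240) -> (3, 120960) -> (2, 362880) -> (1, 725760) -> return 725760

Answer: 725760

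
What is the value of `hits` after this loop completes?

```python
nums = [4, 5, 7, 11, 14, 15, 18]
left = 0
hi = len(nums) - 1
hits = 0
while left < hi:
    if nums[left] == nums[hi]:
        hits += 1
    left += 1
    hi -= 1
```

Count matching pairs from ends
`hits` takes the values: 0

Answer: 0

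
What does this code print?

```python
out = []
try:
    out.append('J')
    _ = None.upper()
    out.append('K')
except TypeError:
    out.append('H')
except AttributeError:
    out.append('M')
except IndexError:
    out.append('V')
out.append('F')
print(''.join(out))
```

Execution trace: 'J' (try body) → 'M' (except AttributeError) → 'F' (after the try/except). Output: JMF

Answer: JMF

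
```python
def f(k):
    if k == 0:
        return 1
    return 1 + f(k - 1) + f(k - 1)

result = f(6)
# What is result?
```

f(k) = 1 + 2·f(k-1), f(0)=1. Closed form: (1+1)·2^6 - 1 = 127.

Answer: 127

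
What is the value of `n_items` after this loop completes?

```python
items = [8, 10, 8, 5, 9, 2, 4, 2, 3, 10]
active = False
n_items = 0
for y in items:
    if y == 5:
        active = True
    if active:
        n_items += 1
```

Count elements after first 5 in [8, 10, 8, 5, 9, 2, 4, 2, 3, 10]
`n_items` takes the values: 0 → 1 → 2 → 3 → 4 → 5 → 6 → 7

Answer: 7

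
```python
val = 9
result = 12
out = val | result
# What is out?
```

Trace:
`val = 9` → val = 9
`result = 12` → result = 12
`out = val | result` → out = 13
So out = 13

Answer: 13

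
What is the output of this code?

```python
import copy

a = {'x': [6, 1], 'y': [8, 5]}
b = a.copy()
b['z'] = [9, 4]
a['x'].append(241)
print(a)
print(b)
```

Key concept: shallow copy of dict with mutable values.
Step by step:
`a = {'x': [6, 1], 'y': [8, 5]}` → a = {'x': [6, 1], 'y': [8, 5]}
`b = a.copy()` → b = {'x': [6, 1], 'y': [8, 5]}
`b['z'] = [9, 4]` → b = {'x': [6, 1], 'y': [8, 5], 'z': [9, 4]}
`a['x'].append(241)` → a = {'x': [6, 1, 241], 'y': [8, 5]}; b = {'x': [6, 1, 241], 'y': [8, 5], 'z': [9, 4]}
`print(a)` → prints {'x': [6, 1, 241], 'y': [8, 5]}
`print(b)` → prints {'x': [6, 1, 241], 'y': [8, 5], 'z': [9, 4]}

Answer:
{'x': [6, 1, 241], 'y': [8, 5]}
{'x': [6, 1, 241], 'y': [8, 5], 'z': [9, 4]}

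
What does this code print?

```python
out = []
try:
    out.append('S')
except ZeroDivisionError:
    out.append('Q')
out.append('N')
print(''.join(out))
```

Execution trace: 'S' (try body, no exception) → 'N' (after the try/except). Output: SN

Answer: SN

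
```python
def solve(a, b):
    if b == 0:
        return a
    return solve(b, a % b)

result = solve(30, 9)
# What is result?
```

solve(30, 9) -> solve(9, 3) -> solve(3, 0) -> 3

Answer: 3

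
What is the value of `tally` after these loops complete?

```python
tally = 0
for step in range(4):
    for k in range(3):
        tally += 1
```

4 * 3 = 12
`tally` takes the values: 0 → 1 → 2 → 3 → 4 → 5 → 6 → 7 → 8 → 9 → 10 → 11 → 12

Answer: 12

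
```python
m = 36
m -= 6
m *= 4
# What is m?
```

Trace:
`m = 36` → m = 36
`m -= 6` → m = 30
`m *= 4` → m = 120
So m = 120

Answer: 120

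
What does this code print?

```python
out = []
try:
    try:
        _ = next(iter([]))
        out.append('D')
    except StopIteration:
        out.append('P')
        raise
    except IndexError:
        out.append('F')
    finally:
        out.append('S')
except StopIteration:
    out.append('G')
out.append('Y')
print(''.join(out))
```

Execution trace: 'P' (inner except StopIteration) → 'S' (inner finally) → 'G' (outer except StopIteration) → 'Y' (after the try/except). Output: PSGY

Answer: PSGY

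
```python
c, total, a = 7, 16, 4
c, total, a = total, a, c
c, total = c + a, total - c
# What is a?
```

Trace:
`c, total, a = 7, 16, 4` → c = 7; total = 16; a = 4
`c, total, a = total, a, c` → c = 16; total = 4; a = 7
`c, total = c + a, total - c` → c = 23; total = -12
So a = 7

Answer: 7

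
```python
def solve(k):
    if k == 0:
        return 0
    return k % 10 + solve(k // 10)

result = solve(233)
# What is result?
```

Sum of digits of 233: 3 + 3 + 2 = 8

Answer: 8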